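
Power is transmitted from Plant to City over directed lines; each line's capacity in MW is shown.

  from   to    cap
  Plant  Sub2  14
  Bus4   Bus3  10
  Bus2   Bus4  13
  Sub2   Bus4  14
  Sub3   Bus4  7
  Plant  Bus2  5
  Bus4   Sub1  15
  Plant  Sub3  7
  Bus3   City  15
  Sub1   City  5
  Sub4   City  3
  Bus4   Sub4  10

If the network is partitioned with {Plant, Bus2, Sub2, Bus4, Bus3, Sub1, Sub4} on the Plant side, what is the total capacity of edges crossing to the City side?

Edges leaving {Plant, Bus2, Sub2, Bus4, Bus3, Sub1, Sub4}: Plant→Sub3 (7), Bus3→City (15), Sub1→City (5), Sub4→City (3).
Cut capacity = 7 + 15 + 5 + 3 = 30.

30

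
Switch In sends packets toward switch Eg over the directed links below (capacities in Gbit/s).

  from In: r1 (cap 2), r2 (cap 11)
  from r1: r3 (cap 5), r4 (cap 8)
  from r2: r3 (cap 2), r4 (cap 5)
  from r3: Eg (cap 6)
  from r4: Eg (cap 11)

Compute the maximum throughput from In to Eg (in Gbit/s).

9

Augment In→r1→r3→Eg: bottleneck 2, flow now 2.
Augment In→r2→r3→Eg: bottleneck 2, flow now 4.
Augment In→r2→r4→Eg: bottleneck 5, flow now 9.
No augmenting path remains; maximum flow = 9.
In the residual graph, reachable from In: {In, r2}.
Min-cut edges: In→r1 (2), r2→r3 (2), r2→r4 (5); capacity 2 + 2 + 5 = 9.
This cut is saturated, so no flow can exceed 9.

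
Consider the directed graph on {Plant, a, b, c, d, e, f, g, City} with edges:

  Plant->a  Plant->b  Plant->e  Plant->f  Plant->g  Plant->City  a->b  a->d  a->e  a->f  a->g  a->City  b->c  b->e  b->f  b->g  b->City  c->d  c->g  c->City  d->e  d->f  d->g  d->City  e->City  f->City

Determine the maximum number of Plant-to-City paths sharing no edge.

Assign every edge capacity 1; by Menger, the answer equals the max flow.
Path Plant→City (+1); total 1.
Path Plant→a→City (+1); total 2.
Path Plant→b→City (+1); total 3.
Path Plant→e→City (+1); total 4.
Path Plant→f→City (+1); total 5.
No residual Plant→City path; max flow = 5.
Certifying cut of size 5: {Plant→City, Plant→a, Plant→b, Plant→e, Plant→f}.

5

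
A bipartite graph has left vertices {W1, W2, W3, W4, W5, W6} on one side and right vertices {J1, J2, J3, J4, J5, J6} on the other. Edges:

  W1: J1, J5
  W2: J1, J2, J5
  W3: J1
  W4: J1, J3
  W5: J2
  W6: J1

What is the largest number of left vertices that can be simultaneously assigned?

4

Unit-capacity flow: source→left, listed edges, right→sink; max matching = max flow.
Augmenting path W1→J1 (+1); matched 1.
Augmenting path W2→J2 (+1); matched 2.
Augmenting path W4→J3 (+1); matched 3.
Augmenting path W3→J1→W1→J5 (+1); matched 4.
No augmenting path remains; maximum matching = 4.
König certificate: {W4, J1, J2, J5} is a vertex cover of size 4 (every listed pair touches it), so no matching can be larger.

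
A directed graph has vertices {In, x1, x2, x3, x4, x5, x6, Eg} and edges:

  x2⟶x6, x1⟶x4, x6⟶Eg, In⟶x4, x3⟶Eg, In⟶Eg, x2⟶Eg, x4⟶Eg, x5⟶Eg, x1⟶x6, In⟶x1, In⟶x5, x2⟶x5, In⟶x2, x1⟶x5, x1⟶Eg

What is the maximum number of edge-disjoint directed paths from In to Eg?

Assign every edge capacity 1; by Menger, the answer equals the max flow.
Path In→Eg (+1); total 1.
Path In→x1→Eg (+1); total 2.
Path In→x2→Eg (+1); total 3.
Path In→x4→Eg (+1); total 4.
Path In→x5→Eg (+1); total 5.
No residual In→Eg path; max flow = 5.
Certifying cut of size 5: {In→Eg, In→x1, In→x2, In→x4, In→x5}.

5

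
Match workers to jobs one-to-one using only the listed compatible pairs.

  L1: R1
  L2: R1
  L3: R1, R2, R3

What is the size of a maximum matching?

Unit-capacity flow: source→left, listed edges, right→sink; max matching = max flow.
Augmenting path L1→R1 (+1); matched 1.
Augmenting path L3→R2 (+1); matched 2.
No augmenting path remains; maximum matching = 2.
König certificate: {L3, R1} is a vertex cover of size 2 (every listed pair touches it), so no matching can be larger.

2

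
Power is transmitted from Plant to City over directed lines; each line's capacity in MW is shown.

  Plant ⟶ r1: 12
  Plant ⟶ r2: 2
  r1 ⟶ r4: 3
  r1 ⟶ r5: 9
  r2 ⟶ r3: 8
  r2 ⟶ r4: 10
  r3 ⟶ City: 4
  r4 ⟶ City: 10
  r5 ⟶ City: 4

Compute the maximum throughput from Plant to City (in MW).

Augment Plant→r1→r4→City: bottleneck 3, flow now 3.
Augment Plant→r1→r5→City: bottleneck 4, flow now 7.
Augment Plant→r2→r3→City: bottleneck 2, flow now 9.
No augmenting path remains; maximum flow = 9.
In the residual graph, reachable from Plant: {Plant, r1, r5}.
Min-cut edges: Plant→r2 (2), r1→r4 (3), r5→City (4); capacity 2 + 3 + 4 = 9.
This cut is saturated, so no flow can exceed 9.

9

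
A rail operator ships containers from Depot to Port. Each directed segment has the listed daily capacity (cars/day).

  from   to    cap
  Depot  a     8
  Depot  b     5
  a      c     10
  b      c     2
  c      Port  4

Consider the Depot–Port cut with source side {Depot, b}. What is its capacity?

10

Edges leaving {Depot, b}: Depot→a (8), b→c (2).
Cut capacity = 8 + 2 = 10.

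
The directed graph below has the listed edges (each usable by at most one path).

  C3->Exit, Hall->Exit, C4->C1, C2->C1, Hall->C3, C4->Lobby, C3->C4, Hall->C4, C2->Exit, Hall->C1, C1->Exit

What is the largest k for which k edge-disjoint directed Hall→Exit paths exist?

Assign every edge capacity 1; by Menger, the answer equals the max flow.
Path Hall→Exit (+1); total 1.
Path Hall→C1→Exit (+1); total 2.
Path Hall→C3→Exit (+1); total 3.
No residual Hall→Exit path; max flow = 3.
Certifying cut of size 3: {C1→Exit, Hall→C3, Hall→Exit}.

3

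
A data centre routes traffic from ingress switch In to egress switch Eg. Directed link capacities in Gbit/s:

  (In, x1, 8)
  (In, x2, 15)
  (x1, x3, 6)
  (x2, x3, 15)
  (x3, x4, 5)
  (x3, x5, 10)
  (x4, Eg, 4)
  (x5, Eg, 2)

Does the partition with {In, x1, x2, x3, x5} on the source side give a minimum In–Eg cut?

Given cut capacity: 5 + 2 = 7.
Augment In→x1→x3→x4→Eg: bottleneck 4, flow now 4.
Augment In→x1→x3→x5→Eg: bottleneck 2, flow now 6.
No augmenting path remains; maximum flow = 6.
In the residual graph, reachable from In: {In, x1, x2, x3, x4, x5}.
Min-cut edges: x4→Eg (4), x5→Eg (2); capacity 4 + 2 = 6.
Cut capacity 7 exceeds the max flow 6, so it is not minimum.

No — its capacity is 7, but the minimum cut has capacity 6.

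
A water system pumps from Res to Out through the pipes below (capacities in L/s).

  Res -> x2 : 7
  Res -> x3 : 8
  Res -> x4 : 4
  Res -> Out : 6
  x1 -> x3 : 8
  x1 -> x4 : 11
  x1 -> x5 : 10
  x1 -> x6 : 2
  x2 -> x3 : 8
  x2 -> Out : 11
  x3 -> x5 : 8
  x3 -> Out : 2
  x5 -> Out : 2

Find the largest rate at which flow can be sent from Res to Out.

17

Augment Res→Out: bottleneck 6, flow now 6.
Augment Res→x2→Out: bottleneck 7, flow now 13.
Augment Res→x3→Out: bottleneck 2, flow now 15.
Augment Res→x3→x5→Out: bottleneck 2, flow now 17.
No augmenting path remains; maximum flow = 17.
In the residual graph, reachable from Res: {Res, x3, x4, x5}.
Min-cut edges: Res→x2 (7), Res→Out (6), x3→Out (2), x5→Out (2); capacity 7 + 6 + 2 + 2 = 17.
This cut is saturated, so no flow can exceed 17.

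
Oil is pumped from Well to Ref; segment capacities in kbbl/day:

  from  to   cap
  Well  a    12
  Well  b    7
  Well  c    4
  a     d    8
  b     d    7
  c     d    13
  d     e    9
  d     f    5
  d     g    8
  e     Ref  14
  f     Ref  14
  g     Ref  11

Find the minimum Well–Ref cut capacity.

Augment Well→a→d→e→Ref: bottleneck 8, flow now 8.
Augment Well→b→d→e→Ref: bottleneck 1, flow now 9.
Augment Well→b→d→f→Ref: bottleneck 5, flow now 14.
Augment Well→b→d→g→Ref: bottleneck 1, flow now 15.
Augment Well→c→d→g→Ref: bottleneck 4, flow now 19.
No augmenting path remains; maximum flow = 19.
By max-flow min-cut, the minimum cut capacity equals the max flow.
In the residual graph, reachable from Well: {Well, a}.
Min-cut edges: Well→b (7), Well→c (4), a→d (8); capacity 7 + 4 + 8 = 19.

19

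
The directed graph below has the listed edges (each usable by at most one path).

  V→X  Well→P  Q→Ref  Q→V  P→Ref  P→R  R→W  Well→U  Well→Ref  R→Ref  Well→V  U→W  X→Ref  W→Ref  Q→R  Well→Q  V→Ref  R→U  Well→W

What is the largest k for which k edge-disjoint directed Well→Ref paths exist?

5

Assign every edge capacity 1; by Menger, the answer equals the max flow.
Path Well→Ref (+1); total 1.
Path Well→P→Ref (+1); total 2.
Path Well→Q→Ref (+1); total 3.
Path Well→V→Ref (+1); total 4.
Path Well→W→Ref (+1); total 5.
No residual Well→Ref path; max flow = 5.
Certifying cut of size 5: {W→Ref, Well→P, Well→Q, Well→Ref, Well→V}.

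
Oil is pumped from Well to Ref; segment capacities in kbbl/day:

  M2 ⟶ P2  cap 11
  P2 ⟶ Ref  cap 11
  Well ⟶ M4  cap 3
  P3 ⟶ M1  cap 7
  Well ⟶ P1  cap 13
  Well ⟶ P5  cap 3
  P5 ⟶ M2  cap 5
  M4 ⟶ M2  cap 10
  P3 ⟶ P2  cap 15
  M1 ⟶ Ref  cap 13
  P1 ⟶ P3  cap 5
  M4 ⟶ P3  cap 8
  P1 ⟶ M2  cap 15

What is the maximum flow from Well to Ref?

18

Augment Well→M4→P3→P2→Ref: bottleneck 3, flow now 3.
Augment Well→P5→M2→P2→Ref: bottleneck 3, flow now 6.
Augment Well→P1→P3→P2→Ref: bottleneck 5, flow now 11.
Augment Well→P1→M2→P2→P3→M1→Ref: bottleneck 7, flow now 18. (uses reverse residual edge)
No augmenting path remains; maximum flow = 18.
In the residual graph, reachable from Well: {Well, M4, P5, P1, P3, M2, P2}.
Min-cut edges: P3→M1 (7), P2→Ref (11); capacity 7 + 11 = 18.
This cut is saturated, so no flow can exceed 18.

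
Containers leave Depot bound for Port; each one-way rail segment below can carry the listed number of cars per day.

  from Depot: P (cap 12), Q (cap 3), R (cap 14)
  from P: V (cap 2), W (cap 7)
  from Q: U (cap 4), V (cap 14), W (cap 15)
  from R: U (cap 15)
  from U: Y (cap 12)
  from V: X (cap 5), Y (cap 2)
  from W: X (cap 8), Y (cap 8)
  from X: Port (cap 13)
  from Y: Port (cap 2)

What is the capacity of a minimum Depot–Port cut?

Augment Depot→P→V→X→Port: bottleneck 2, flow now 2.
Augment Depot→P→W→X→Port: bottleneck 7, flow now 9.
Augment Depot→Q→U→Y→Port: bottleneck 2, flow now 11.
Augment Depot→Q→V→X→Port: bottleneck 1, flow now 12.
Augment Depot→R→U→Q→V→X→Port: bottleneck 2, flow now 14. (uses reverse residual edge)
No augmenting path remains; maximum flow = 14.
By max-flow min-cut, the minimum cut capacity equals the max flow.
In the residual graph, reachable from Depot: {Depot, P, R, U, Y}.
Min-cut edges: Depot→Q (3), P→V (2), P→W (7), Y→Port (2); capacity 3 + 2 + 7 + 2 = 14.

14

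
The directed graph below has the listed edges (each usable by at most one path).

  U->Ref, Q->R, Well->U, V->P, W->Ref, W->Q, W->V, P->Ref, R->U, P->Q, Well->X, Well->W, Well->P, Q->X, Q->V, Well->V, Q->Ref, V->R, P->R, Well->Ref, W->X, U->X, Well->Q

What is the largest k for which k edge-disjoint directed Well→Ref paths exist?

5

Assign every edge capacity 1; by Menger, the answer equals the max flow.
Path Well→Ref (+1); total 1.
Path Well→P→Ref (+1); total 2.
Path Well→Q→Ref (+1); total 3.
Path Well→U→Ref (+1); total 4.
Path Well→W→Ref (+1); total 5.
No residual Well→Ref path; max flow = 5.
Certifying cut of size 5: {P→Ref, Q→Ref, U→Ref, Well→Ref, Well→W}.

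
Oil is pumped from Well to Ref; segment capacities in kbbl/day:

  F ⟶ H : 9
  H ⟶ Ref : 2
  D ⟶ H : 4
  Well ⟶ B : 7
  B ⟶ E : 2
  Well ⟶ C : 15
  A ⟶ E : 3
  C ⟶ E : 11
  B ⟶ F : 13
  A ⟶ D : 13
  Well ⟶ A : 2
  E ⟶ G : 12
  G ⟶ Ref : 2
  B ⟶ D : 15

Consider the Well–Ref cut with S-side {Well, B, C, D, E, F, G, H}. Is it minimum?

Given cut capacity: 2 + 2 + 2 = 6.
Augment Well→A→D→H→Ref: bottleneck 2, flow now 2.
Augment Well→B→E→G→Ref: bottleneck 2, flow now 4.
No augmenting path remains; maximum flow = 4.
In the residual graph, reachable from Well: {Well, A, B, C, D, E, F, G, H}.
Min-cut edges: G→Ref (2), H→Ref (2); capacity 2 + 2 = 4.
Cut capacity 6 exceeds the max flow 4, so it is not minimum.

No — its capacity is 6, but the minimum cut has capacity 4.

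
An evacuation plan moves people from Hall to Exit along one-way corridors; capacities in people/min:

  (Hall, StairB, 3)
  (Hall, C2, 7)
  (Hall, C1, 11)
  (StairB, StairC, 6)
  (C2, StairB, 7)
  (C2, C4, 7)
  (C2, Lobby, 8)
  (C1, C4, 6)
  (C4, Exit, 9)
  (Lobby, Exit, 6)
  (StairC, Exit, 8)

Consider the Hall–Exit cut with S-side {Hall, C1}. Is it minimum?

Yes — it is a minimum cut (capacity 16).

Given cut capacity: 3 + 7 + 6 = 16.
Augment Hall→StairB→StairC→Exit: bottleneck 3, flow now 3.
Augment Hall→C2→C4→Exit: bottleneck 7, flow now 10.
Augment Hall→C1→C4→Exit: bottleneck 2, flow now 12.
Augment Hall→C1→C4→C2→Lobby→Exit: bottleneck 4, flow now 16. (uses reverse residual edge)
No augmenting path remains; maximum flow = 16.
Cut capacity 16 equals the max flow, so it is a minimum cut.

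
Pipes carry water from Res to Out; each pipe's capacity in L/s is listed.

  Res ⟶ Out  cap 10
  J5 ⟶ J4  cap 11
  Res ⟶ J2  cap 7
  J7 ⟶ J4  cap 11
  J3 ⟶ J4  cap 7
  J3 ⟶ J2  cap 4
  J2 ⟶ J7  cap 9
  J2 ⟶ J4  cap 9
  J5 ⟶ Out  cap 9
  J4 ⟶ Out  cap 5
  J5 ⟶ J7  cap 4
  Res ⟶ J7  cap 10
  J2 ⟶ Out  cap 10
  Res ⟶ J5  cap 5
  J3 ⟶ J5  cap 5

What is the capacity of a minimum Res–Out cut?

Augment Res→Out: bottleneck 10, flow now 10.
Augment Res→J2→Out: bottleneck 7, flow now 17.
Augment Res→J5→Out: bottleneck 5, flow now 22.
Augment Res→J7→J4→Out: bottleneck 5, flow now 27.
No augmenting path remains; maximum flow = 27.
By max-flow min-cut, the minimum cut capacity equals the max flow.
In the residual graph, reachable from Res: {Res, J7, J4}.
Min-cut edges: Res→J2 (7), Res→J5 (5), Res→Out (10), J4→Out (5); capacity 7 + 5 + 10 + 5 = 27.

27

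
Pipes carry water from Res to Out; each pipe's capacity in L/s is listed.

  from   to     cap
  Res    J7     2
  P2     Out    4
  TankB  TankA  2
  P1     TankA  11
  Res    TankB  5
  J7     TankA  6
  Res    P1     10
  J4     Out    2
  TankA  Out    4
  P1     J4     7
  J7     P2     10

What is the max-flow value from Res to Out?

Augment Res→P1→J4→Out: bottleneck 2, flow now 2.
Augment Res→P1→TankA→Out: bottleneck 4, flow now 6.
Augment Res→J7→P2→Out: bottleneck 2, flow now 8.
No augmenting path remains; maximum flow = 8.
In the residual graph, reachable from Res: {Res, P1, TankB, J4, TankA}.
Min-cut edges: Res→J7 (2), J4→Out (2), TankA→Out (4); capacity 2 + 2 + 4 = 8.
This cut is saturated, so no flow can exceed 8.

8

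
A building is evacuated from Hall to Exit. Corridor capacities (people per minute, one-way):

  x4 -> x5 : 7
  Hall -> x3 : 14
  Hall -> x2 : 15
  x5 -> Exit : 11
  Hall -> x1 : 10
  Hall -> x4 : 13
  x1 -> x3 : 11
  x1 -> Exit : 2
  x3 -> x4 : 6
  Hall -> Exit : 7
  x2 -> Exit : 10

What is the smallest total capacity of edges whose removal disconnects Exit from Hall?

Augment Hall→Exit: bottleneck 7, flow now 7.
Augment Hall→x1→Exit: bottleneck 2, flow now 9.
Augment Hall→x2→Exit: bottleneck 10, flow now 19.
Augment Hall→x4→x5→Exit: bottleneck 7, flow now 26.
No augmenting path remains; maximum flow = 26.
By max-flow min-cut, the minimum cut capacity equals the max flow.
In the residual graph, reachable from Hall: {Hall, x1, x2, x3, x4}.
Min-cut edges: Hall→Exit (7), x1→Exit (2), x2→Exit (10), x4→x5 (7); capacity 7 + 2 + 10 + 7 = 26.

26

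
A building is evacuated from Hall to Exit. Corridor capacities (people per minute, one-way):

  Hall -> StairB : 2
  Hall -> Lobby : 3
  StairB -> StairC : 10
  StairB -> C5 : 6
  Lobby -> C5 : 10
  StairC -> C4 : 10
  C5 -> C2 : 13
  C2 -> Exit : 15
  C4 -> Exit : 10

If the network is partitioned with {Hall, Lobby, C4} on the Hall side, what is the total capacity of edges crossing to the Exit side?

22

Edges leaving {Hall, Lobby, C4}: Hall→StairB (2), Lobby→C5 (10), C4→Exit (10).
Cut capacity = 2 + 10 + 10 = 22.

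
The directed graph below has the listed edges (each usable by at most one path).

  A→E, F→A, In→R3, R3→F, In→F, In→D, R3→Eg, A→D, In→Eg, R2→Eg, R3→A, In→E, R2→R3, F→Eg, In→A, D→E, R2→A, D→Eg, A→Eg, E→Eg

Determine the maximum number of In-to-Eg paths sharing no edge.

6

Assign every edge capacity 1; by Menger, the answer equals the max flow.
Path In→Eg (+1); total 1.
Path In→A→Eg (+1); total 2.
Path In→R3→Eg (+1); total 3.
Path In→F→Eg (+1); total 4.
Path In→D→Eg (+1); total 5.
Path In→E→Eg (+1); total 6.
No residual In→Eg path; max flow = 6.
Certifying cut of size 6: {In→A, In→D, In→E, In→Eg, In→F, In→R3}.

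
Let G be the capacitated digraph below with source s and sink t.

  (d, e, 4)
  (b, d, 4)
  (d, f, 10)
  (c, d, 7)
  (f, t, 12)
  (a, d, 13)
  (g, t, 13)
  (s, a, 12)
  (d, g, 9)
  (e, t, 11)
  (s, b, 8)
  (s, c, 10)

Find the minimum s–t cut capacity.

Augment s→a→d→e→t: bottleneck 4, flow now 4.
Augment s→a→d→f→t: bottleneck 8, flow now 12.
Augment s→b→d→f→t: bottleneck 2, flow now 14.
Augment s→b→d→g→t: bottleneck 2, flow now 16.
Augment s→c→d→g→t: bottleneck 7, flow now 23.
No augmenting path remains; maximum flow = 23.
By max-flow min-cut, the minimum cut capacity equals the max flow.
In the residual graph, reachable from s: {s, b, c}.
Min-cut edges: s→a (12), b→d (4), c→d (7); capacity 12 + 4 + 7 = 23.

23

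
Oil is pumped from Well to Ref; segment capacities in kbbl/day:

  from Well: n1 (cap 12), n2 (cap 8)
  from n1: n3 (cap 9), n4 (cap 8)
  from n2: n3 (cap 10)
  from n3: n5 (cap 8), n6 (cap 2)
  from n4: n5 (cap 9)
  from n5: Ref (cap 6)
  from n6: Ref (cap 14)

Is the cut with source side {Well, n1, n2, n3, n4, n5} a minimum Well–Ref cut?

Given cut capacity: 2 + 6 = 8.
Augment Well→n1→n3→n5→Ref: bottleneck 6, flow now 6.
Augment Well→n1→n3→n6→Ref: bottleneck 2, flow now 8.
No augmenting path remains; maximum flow = 8.
Cut capacity 8 equals the max flow, so it is a minimum cut.

Yes — it is a minimum cut (capacity 8).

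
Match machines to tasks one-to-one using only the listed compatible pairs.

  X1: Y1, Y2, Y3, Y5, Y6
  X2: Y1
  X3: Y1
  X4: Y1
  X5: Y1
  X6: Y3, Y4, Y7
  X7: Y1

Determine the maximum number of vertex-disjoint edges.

3

Unit-capacity flow: source→left, listed edges, right→sink; max matching = max flow.
Augmenting path X1→Y1 (+1); matched 1.
Augmenting path X6→Y3 (+1); matched 2.
Augmenting path X2→Y1→X1→Y2 (+1); matched 3.
No augmenting path remains; maximum matching = 3.
König certificate: {X1, X6, Y1} is a vertex cover of size 3 (every listed pair touches it), so no matching can be larger.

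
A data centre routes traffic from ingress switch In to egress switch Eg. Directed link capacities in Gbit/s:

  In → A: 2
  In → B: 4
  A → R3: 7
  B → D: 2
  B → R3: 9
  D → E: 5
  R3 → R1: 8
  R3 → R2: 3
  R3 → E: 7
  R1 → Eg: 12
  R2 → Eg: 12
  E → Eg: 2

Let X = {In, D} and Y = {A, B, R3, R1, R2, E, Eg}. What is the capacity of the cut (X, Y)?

Edges leaving {In, D}: In→A (2), In→B (4), D→E (5).
Cut capacity = 2 + 4 + 5 = 11.

11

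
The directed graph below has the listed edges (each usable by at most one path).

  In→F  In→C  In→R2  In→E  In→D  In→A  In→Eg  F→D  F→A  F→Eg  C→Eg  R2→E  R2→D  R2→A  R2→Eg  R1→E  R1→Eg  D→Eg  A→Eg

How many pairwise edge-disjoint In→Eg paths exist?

6

Assign every edge capacity 1; by Menger, the answer equals the max flow.
Path In→Eg (+1); total 1.
Path In→F→Eg (+1); total 2.
Path In→C→Eg (+1); total 3.
Path In→R2→Eg (+1); total 4.
Path In→D→Eg (+1); total 5.
Path In→A→Eg (+1); total 6.
No residual In→Eg path; max flow = 6.
Certifying cut of size 6: {In→A, In→C, In→D, In→Eg, In→F, In→R2}.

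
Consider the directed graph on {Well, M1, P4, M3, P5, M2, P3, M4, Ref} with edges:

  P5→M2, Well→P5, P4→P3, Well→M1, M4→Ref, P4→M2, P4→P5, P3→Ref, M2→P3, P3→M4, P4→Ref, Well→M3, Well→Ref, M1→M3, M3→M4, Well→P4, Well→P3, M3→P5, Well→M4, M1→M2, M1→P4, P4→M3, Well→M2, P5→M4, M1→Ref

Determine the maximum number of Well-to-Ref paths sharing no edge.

Assign every edge capacity 1; by Menger, the answer equals the max flow.
Path Well→Ref (+1); total 1.
Path Well→M1→Ref (+1); total 2.
Path Well→P4→Ref (+1); total 3.
Path Well→P3→Ref (+1); total 4.
Path Well→M4→Ref (+1); total 5.
No residual Well→Ref path; max flow = 5.
Certifying cut of size 5: {M4→Ref, P3→Ref, Well→M1, Well→P4, Well→Ref}.

5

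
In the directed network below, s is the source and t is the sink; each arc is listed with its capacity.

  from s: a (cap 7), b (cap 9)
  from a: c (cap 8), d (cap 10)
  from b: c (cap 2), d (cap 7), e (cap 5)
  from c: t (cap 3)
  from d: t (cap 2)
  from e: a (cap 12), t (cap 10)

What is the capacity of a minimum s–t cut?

Augment s→a→c→t: bottleneck 3, flow now 3.
Augment s→a→d→t: bottleneck 2, flow now 5.
Augment s→b→e→t: bottleneck 5, flow now 10.
No augmenting path remains; maximum flow = 10.
By max-flow min-cut, the minimum cut capacity equals the max flow.
In the residual graph, reachable from s: {s, a, b, c, d}.
Min-cut edges: b→e (5), c→t (3), d→t (2); capacity 5 + 3 + 2 = 10.

10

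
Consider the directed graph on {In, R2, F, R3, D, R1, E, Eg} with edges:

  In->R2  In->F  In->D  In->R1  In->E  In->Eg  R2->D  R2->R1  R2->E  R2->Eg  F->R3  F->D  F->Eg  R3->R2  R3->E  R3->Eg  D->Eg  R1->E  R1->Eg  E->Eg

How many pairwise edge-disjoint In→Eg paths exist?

6

Assign every edge capacity 1; by Menger, the answer equals the max flow.
Path In→Eg (+1); total 1.
Path In→R2→Eg (+1); total 2.
Path In→F→Eg (+1); total 3.
Path In→D→Eg (+1); total 4.
Path In→R1→Eg (+1); total 5.
Path In→E→Eg (+1); total 6.
No residual In→Eg path; max flow = 6.
Certifying cut of size 6: {In→D, In→E, In→Eg, In→F, In→R1, In→R2}.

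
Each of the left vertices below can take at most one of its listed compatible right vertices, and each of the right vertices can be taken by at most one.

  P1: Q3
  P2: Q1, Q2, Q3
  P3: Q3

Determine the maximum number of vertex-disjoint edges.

Unit-capacity flow: source→left, listed edges, right→sink; max matching = max flow.
Augmenting path P1→Q3 (+1); matched 1.
Augmenting path P2→Q1 (+1); matched 2.
No augmenting path remains; maximum matching = 2.
König certificate: {P2, Q3} is a vertex cover of size 2 (every listed pair touches it), so no matching can be larger.

2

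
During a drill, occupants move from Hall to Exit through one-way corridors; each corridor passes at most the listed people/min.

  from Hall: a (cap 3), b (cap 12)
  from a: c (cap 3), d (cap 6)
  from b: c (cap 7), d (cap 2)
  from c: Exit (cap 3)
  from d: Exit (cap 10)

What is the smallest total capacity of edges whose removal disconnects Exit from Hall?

8

Augment Hall→a→c→Exit: bottleneck 3, flow now 3.
Augment Hall→b→d→Exit: bottleneck 2, flow now 5.
Augment Hall→b→c→a→d→Exit: bottleneck 3, flow now 8. (uses reverse residual edge)
No augmenting path remains; maximum flow = 8.
By max-flow min-cut, the minimum cut capacity equals the max flow.
In the residual graph, reachable from Hall: {Hall, b, c}.
Min-cut edges: Hall→a (3), b→d (2), c→Exit (3); capacity 3 + 2 + 3 = 8.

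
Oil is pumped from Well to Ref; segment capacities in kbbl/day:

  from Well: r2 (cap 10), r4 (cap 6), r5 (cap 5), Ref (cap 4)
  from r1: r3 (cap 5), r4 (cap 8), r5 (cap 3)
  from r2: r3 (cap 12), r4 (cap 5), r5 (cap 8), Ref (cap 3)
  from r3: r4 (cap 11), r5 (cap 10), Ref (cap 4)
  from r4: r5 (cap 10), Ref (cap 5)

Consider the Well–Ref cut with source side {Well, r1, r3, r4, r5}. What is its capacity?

Edges leaving {Well, r1, r3, r4, r5}: Well→r2 (10), Well→Ref (4), r3→Ref (4), r4→Ref (5).
Cut capacity = 10 + 4 + 4 + 5 = 23.

23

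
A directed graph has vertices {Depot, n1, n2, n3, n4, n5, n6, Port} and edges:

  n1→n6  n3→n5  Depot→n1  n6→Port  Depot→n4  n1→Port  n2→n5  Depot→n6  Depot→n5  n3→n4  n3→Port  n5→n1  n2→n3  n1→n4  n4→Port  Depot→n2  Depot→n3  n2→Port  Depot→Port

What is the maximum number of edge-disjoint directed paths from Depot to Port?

Assign every edge capacity 1; by Menger, the answer equals the max flow.
Path Depot→Port (+1); total 1.
Path Depot→n1→Port (+1); total 2.
Path Depot→n2→Port (+1); total 3.
Path Depot→n3→Port (+1); total 4.
Path Depot→n4→Port (+1); total 5.
Path Depot→n6→Port (+1); total 6.
No residual Depot→Port path; max flow = 6.
Certifying cut of size 6: {Depot→Port, Depot→n2, Depot→n3, n1→Port, n4→Port, n6→Port}.

6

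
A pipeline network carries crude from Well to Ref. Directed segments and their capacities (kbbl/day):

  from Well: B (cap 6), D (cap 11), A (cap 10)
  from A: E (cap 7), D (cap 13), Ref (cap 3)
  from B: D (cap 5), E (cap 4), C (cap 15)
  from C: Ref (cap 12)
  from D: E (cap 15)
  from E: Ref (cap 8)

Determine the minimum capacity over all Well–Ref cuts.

Augment Well→A→Ref: bottleneck 3, flow now 3.
Augment Well→A→E→Ref: bottleneck 7, flow now 10.
Augment Well→B→C→Ref: bottleneck 6, flow now 16.
Augment Well→D→E→Ref: bottleneck 1, flow now 17.
No augmenting path remains; maximum flow = 17.
By max-flow min-cut, the minimum cut capacity equals the max flow.
In the residual graph, reachable from Well: {Well, A, D, E}.
Min-cut edges: Well→B (6), A→Ref (3), E→Ref (8); capacity 6 + 3 + 8 = 17.

17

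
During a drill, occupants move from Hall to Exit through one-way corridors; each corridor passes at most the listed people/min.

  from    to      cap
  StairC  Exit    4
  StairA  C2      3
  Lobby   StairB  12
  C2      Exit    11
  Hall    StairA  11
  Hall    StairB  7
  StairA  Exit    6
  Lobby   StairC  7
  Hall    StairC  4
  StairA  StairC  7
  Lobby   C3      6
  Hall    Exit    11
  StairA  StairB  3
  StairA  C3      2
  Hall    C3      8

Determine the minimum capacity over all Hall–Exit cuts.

Augment Hall→Exit: bottleneck 11, flow now 11.
Augment Hall→StairA→Exit: bottleneck 6, flow now 17.
Augment Hall→StairC→Exit: bottleneck 4, flow now 21.
Augment Hall→StairA→C2→Exit: bottleneck 3, flow now 24.
No augmenting path remains; maximum flow = 24.
By max-flow min-cut, the minimum cut capacity equals the max flow.
In the residual graph, reachable from Hall: {Hall, StairA, StairB, StairC, C3}.
Min-cut edges: Hall→Exit (11), StairA→C2 (3), StairA→Exit (6), StairC→Exit (4); capacity 11 + 3 + 6 + 4 = 24.

24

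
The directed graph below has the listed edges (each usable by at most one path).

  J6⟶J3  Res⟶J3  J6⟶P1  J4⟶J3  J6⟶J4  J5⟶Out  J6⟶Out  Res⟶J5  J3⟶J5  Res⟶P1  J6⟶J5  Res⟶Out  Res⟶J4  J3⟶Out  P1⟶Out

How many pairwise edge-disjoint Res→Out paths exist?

Assign every edge capacity 1; by Menger, the answer equals the max flow.
Path Res→Out (+1); total 1.
Path Res→P1→Out (+1); total 2.
Path Res→J3→Out (+1); total 3.
Path Res→J5→Out (+1); total 4.
No residual Res→Out path; max flow = 4.
Certifying cut of size 4: {J3→Out, J5→Out, Res→Out, Res→P1}.

4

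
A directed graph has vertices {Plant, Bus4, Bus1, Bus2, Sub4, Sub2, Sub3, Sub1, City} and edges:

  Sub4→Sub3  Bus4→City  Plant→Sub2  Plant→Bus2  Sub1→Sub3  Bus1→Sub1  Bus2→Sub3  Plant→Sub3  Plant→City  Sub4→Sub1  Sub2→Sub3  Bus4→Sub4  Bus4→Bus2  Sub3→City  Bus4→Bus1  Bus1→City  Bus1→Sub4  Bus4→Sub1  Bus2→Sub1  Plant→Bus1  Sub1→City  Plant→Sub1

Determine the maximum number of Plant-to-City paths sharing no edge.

Assign every edge capacity 1; by Menger, the answer equals the max flow.
Path Plant→City (+1); total 1.
Path Plant→Bus1→City (+1); total 2.
Path Plant→Sub3→City (+1); total 3.
Path Plant→Sub1→City (+1); total 4.
No residual Plant→City path; max flow = 4.
Certifying cut of size 4: {Plant→Bus1, Plant→City, Sub1→City, Sub3→City}.

4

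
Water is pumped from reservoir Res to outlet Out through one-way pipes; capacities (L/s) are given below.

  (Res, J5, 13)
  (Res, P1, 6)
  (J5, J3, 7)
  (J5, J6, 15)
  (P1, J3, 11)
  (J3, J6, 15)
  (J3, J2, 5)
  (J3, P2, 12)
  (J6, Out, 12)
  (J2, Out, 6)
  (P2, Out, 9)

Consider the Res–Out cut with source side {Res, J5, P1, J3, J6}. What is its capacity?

29

Edges leaving {Res, J5, P1, J3, J6}: J3→J2 (5), J3→P2 (12), J6→Out (12).
Cut capacity = 5 + 12 + 12 = 29.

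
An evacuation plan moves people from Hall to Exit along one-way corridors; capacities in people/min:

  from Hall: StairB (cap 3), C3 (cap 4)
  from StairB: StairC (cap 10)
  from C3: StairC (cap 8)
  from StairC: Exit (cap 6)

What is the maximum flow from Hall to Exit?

Augment Hall→StairB→StairC→Exit: bottleneck 3, flow now 3.
Augment Hall→C3→StairC→Exit: bottleneck 3, flow now 6.
No augmenting path remains; maximum flow = 6.
In the residual graph, reachable from Hall: {Hall, StairB, C3, StairC}.
Min-cut edges: StairC→Exit (6); capacity 6 = 6.
This cut is saturated, so no flow can exceed 6.

6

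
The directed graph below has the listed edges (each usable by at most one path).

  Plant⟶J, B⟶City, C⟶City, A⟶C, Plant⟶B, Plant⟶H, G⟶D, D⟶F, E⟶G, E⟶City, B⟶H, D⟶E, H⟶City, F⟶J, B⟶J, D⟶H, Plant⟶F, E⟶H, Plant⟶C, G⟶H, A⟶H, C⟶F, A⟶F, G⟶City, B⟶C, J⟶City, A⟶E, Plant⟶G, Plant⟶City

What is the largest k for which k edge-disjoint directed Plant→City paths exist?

Assign every edge capacity 1; by Menger, the answer equals the max flow.
Path Plant→City (+1); total 1.
Path Plant→B→City (+1); total 2.
Path Plant→C→City (+1); total 3.
Path Plant→G→City (+1); total 4.
Path Plant→H→City (+1); total 5.
Path Plant→J→City (+1); total 6.
No residual Plant→City path; max flow = 6.
Certifying cut of size 6: {J→City, Plant→B, Plant→C, Plant→City, Plant→G, Plant→H}.

6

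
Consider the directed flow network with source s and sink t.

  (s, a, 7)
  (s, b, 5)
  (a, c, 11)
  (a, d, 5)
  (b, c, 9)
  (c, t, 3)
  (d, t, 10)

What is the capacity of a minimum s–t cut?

Augment s→a→c→t: bottleneck 3, flow now 3.
Augment s→a→d→t: bottleneck 4, flow now 7.
Augment s→b→c→a→d→t: bottleneck 1, flow now 8. (uses reverse residual edge)
No augmenting path remains; maximum flow = 8.
By max-flow min-cut, the minimum cut capacity equals the max flow.
In the residual graph, reachable from s: {s, a, b, c}.
Min-cut edges: a→d (5), c→t (3); capacity 5 + 3 = 8.

8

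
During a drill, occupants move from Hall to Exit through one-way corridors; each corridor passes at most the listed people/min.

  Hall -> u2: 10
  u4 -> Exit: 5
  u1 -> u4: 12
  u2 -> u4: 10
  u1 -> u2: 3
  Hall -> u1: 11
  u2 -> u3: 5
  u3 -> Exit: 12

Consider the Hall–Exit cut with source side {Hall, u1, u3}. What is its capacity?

37

Edges leaving {Hall, u1, u3}: Hall→u2 (10), u1→u2 (3), u1→u4 (12), u3→Exit (12).
Cut capacity = 10 + 3 + 12 + 12 = 37.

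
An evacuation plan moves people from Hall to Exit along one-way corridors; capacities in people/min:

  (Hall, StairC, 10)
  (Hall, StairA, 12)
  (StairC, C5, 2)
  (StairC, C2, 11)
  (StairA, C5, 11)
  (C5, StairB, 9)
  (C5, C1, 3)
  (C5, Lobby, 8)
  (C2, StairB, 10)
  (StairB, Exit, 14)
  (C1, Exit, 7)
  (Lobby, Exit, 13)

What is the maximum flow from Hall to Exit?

Augment Hall→StairC→C5→StairB→Exit: bottleneck 2, flow now 2.
Augment Hall→StairC→C2→StairB→Exit: bottleneck 8, flow now 10.
Augment Hall→StairA→C5→StairB→Exit: bottleneck 4, flow now 14.
Augment Hall→StairA→C5→C1→Exit: bottleneck 3, flow now 17.
Augment Hall→StairA→C5→Lobby→Exit: bottleneck 4, flow now 21.
No augmenting path remains; maximum flow = 21.
In the residual graph, reachable from Hall: {Hall, StairA}.
Min-cut edges: Hall→StairC (10), StairA→C5 (11); capacity 10 + 11 = 21.
This cut is saturated, so no flow can exceed 21.

21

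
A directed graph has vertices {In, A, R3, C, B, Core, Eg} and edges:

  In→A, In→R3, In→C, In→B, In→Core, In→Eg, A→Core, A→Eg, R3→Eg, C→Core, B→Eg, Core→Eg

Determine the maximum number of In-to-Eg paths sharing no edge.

Assign every edge capacity 1; by Menger, the answer equals the max flow.
Path In→Eg (+1); total 1.
Path In→A→Eg (+1); total 2.
Path In→R3→Eg (+1); total 3.
Path In→B→Eg (+1); total 4.
Path In→Core→Eg (+1); total 5.
No residual In→Eg path; max flow = 5.
Certifying cut of size 5: {Core→Eg, In→A, In→B, In→Eg, In→R3}.

5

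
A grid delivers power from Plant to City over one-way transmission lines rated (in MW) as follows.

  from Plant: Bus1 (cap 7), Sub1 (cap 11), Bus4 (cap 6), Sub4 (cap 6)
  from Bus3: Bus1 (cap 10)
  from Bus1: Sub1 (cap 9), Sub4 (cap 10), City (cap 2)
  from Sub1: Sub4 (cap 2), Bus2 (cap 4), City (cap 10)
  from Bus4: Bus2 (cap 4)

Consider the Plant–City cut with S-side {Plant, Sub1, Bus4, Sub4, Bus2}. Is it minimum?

No — its capacity is 17, but the minimum cut has capacity 12.

Given cut capacity: 7 + 10 = 17.
Augment Plant→Bus1→City: bottleneck 2, flow now 2.
Augment Plant→Sub1→City: bottleneck 10, flow now 12.
No augmenting path remains; maximum flow = 12.
In the residual graph, reachable from Plant: {Plant, Bus1, Sub1, Bus4, Sub4, Bus2}.
Min-cut edges: Bus1→City (2), Sub1→City (10); capacity 2 + 10 = 12.
Cut capacity 17 exceeds the max flow 12, so it is not minimum.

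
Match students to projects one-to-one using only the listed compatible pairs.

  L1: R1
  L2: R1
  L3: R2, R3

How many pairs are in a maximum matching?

Unit-capacity flow: source→left, listed edges, right→sink; max matching = max flow.
Augmenting path L1→R1 (+1); matched 1.
Augmenting path L3→R2 (+1); matched 2.
No augmenting path remains; maximum matching = 2.
König certificate: {L3, R1} is a vertex cover of size 2 (every listed pair touches it), so no matching can be larger.

2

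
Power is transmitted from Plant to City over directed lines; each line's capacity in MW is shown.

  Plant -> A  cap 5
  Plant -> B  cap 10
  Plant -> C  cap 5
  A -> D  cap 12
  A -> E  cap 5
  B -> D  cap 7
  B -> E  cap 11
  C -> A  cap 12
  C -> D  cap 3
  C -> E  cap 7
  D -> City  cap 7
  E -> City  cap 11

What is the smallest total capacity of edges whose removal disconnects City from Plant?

Augment Plant→A→D→City: bottleneck 5, flow now 5.
Augment Plant→B→D→City: bottleneck 2, flow now 7.
Augment Plant→B→E→City: bottleneck 8, flow now 15.
Augment Plant→C→E→City: bottleneck 3, flow now 18.
No augmenting path remains; maximum flow = 18.
By max-flow min-cut, the minimum cut capacity equals the max flow.
In the residual graph, reachable from Plant: {Plant, A, B, C, D, E}.
Min-cut edges: D→City (7), E→City (11); capacity 7 + 11 = 18.

18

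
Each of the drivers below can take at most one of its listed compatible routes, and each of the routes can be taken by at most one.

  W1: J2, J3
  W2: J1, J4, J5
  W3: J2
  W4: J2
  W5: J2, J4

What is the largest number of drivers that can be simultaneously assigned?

Unit-capacity flow: source→left, listed edges, right→sink; max matching = max flow.
Augmenting path W1→J2 (+1); matched 1.
Augmenting path W2→J1 (+1); matched 2.
Augmenting path W5→J4 (+1); matched 3.
Augmenting path W3→J2→W1→J3 (+1); matched 4.
No augmenting path remains; maximum matching = 4.
König certificate: {W1, W2, W5, J2} is a vertex cover of size 4 (every listed pair touches it), so no matching can be larger.

4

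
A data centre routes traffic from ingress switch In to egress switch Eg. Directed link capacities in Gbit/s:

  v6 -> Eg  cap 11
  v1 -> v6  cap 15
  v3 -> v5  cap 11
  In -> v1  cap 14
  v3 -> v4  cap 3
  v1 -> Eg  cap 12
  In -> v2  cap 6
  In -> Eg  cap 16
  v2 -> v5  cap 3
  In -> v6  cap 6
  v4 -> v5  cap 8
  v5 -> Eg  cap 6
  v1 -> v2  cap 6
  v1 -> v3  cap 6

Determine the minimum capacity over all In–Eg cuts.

39

Augment In→Eg: bottleneck 16, flow now 16.
Augment In→v1→Eg: bottleneck 12, flow now 28.
Augment In→v6→Eg: bottleneck 6, flow now 34.
Augment In→v1→v6→Eg: bottleneck 2, flow now 36.
Augment In→v2→v5→Eg: bottleneck 3, flow now 39.
No augmenting path remains; maximum flow = 39.
By max-flow min-cut, the minimum cut capacity equals the max flow.
In the residual graph, reachable from In: {In, v2}.
Min-cut edges: In→v1 (14), In→v6 (6), In→Eg (16), v2→v5 (3); capacity 14 + 6 + 16 + 3 = 39.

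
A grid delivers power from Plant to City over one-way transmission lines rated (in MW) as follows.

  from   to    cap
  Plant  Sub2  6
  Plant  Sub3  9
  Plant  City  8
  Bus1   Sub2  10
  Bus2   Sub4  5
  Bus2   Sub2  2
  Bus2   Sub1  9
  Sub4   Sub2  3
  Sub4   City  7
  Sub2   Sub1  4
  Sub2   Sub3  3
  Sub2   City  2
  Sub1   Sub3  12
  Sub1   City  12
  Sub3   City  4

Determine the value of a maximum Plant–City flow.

Augment Plant→City: bottleneck 8, flow now 8.
Augment Plant→Sub2→City: bottleneck 2, flow now 10.
Augment Plant→Sub3→City: bottleneck 4, flow now 14.
Augment Plant→Sub2→Sub1→City: bottleneck 4, flow now 18.
No augmenting path remains; maximum flow = 18.
In the residual graph, reachable from Plant: {Plant, Sub3}.
Min-cut edges: Plant→Sub2 (6), Plant→City (8), Sub3→City (4); capacity 6 + 8 + 4 = 18.
This cut is saturated, so no flow can exceed 18.

18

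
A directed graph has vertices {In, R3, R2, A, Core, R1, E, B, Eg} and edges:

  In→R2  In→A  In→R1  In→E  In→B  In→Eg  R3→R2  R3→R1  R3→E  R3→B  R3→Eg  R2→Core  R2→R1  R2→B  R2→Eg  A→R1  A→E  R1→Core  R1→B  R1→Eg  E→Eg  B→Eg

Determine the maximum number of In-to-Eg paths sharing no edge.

5

Assign every edge capacity 1; by Menger, the answer equals the max flow.
Path In→Eg (+1); total 1.
Path In→R2→Eg (+1); total 2.
Path In→R1→Eg (+1); total 3.
Path In→E→Eg (+1); total 4.
Path In→B→Eg (+1); total 5.
No residual In→Eg path; max flow = 5.
Certifying cut of size 5: {B→Eg, E→Eg, In→Eg, In→R2, R1→Eg}.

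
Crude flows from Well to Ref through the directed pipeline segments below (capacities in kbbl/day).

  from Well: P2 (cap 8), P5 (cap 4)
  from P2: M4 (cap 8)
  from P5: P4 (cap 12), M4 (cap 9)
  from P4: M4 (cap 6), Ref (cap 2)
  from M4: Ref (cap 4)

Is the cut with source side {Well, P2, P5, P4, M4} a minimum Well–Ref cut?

Given cut capacity: 2 + 4 = 6.
Augment Well→P2→M4→Ref: bottleneck 4, flow now 4.
Augment Well→P5→P4→Ref: bottleneck 2, flow now 6.
No augmenting path remains; maximum flow = 6.
Cut capacity 6 equals the max flow, so it is a minimum cut.

Yes — it is a minimum cut (capacity 6).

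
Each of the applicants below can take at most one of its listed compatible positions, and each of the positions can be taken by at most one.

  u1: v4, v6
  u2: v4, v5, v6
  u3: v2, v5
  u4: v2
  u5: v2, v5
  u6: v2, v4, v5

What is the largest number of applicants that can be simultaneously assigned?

4

Unit-capacity flow: source→left, listed edges, right→sink; max matching = max flow.
Augmenting path u1→v4 (+1); matched 1.
Augmenting path u2→v5 (+1); matched 2.
Augmenting path u3→v2 (+1); matched 3.
Augmenting path u5→v5→u2→v6 (+1); matched 4.
No augmenting path remains; maximum matching = 4.
König certificate: {v2, v4, v5, v6} is a vertex cover of size 4 (every listed pair touches it), so no matching can be larger.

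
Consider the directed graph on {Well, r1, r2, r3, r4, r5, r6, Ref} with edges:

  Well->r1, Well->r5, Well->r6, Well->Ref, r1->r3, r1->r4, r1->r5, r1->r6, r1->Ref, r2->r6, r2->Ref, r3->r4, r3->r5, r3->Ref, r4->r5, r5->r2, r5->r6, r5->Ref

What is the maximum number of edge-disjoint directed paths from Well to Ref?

3

Assign every edge capacity 1; by Menger, the answer equals the max flow.
Path Well→Ref (+1); total 1.
Path Well→r1→Ref (+1); total 2.
Path Well→r5→Ref (+1); total 3.
No residual Well→Ref path; max flow = 3.
Certifying cut of size 3: {Well→Ref, Well→r1, Well→r5}.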